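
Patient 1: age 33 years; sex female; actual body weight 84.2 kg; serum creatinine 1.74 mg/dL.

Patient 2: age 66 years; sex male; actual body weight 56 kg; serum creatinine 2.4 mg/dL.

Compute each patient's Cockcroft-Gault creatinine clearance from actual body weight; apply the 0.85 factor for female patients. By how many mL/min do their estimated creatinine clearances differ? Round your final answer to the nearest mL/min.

Patient 1: CrCl = (140 − 33) × 84.2 / (72 × 1.74) × 0.85 = 9009.4 / 125.28 × 0.85 ≈ 61.1 mL/min
Patient 2: CrCl = (140 − 66) × 56 / (72 × 2.4) = 4144.0 / 172.80 ≈ 24.0 mL/min
|61.1 − 24.0| = 37.1 mL/min

37 mL/min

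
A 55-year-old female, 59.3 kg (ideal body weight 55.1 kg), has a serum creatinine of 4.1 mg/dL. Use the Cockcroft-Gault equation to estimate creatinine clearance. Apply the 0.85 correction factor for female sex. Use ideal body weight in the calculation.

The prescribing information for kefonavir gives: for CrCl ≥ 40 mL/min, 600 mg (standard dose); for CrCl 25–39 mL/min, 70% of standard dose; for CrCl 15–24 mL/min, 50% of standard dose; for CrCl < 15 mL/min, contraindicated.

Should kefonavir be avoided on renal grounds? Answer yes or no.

yes

CrCl = (140 − 55) × 55.1 / (72 × 4.1) × 0.85 = 4683.5 / 295.20 × 0.85 ≈ 13.5 mL/min
CrCl ≈ 13 mL/min, which is < 15 mL/min.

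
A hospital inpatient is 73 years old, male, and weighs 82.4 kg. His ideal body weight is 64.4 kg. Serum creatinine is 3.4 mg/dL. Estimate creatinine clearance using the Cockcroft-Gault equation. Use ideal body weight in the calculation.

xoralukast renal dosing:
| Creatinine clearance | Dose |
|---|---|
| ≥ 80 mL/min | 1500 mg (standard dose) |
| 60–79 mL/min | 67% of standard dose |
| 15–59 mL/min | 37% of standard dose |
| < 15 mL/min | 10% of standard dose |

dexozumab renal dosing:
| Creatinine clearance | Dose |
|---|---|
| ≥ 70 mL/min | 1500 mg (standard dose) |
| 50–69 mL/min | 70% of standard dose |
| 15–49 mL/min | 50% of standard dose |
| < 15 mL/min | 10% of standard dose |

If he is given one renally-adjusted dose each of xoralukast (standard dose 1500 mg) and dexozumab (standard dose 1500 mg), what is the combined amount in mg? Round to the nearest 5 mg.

1305 mg

CrCl = (140 − 73) × 64.4 / (72 × 3.4) = 4314.8 / 244.80 ≈ 17.6 mL/min
CrCl ≈ 18 mL/min.
xoralukast: 15–59 mL/min → 37% of 1500 mg = 555 mg.
dexozumab: 15–49 mL/min → 50% of 1500 mg = 750 mg.
Total = 555 + 750 = 1305 mg.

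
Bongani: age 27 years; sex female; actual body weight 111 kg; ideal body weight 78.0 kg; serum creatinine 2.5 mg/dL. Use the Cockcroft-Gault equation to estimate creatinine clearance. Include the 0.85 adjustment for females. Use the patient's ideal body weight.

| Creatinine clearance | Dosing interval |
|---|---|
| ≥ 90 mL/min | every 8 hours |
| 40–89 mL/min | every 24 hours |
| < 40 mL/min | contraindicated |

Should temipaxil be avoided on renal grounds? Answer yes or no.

CrCl = (140 − 27) × 78 / (72 × 2.5) × 0.85 = 8814.0 / 180.00 × 0.85 ≈ 41.6 mL/min
CrCl ≈ 42 mL/min, which is ≥ 40 mL/min.

no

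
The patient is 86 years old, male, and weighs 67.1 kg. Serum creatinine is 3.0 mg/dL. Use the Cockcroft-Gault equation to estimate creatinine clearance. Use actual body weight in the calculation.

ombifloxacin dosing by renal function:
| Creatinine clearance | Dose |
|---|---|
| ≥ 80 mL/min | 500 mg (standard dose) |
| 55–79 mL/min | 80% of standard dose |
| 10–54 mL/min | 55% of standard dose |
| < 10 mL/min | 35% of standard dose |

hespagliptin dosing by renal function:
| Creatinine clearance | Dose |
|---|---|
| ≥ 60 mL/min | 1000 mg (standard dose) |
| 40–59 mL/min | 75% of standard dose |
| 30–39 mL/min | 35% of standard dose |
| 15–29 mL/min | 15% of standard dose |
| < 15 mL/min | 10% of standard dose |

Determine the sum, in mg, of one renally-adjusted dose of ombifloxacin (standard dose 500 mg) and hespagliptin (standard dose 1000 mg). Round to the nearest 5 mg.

425 mg

CrCl = (140 − 86) × 67.1 / (72 × 3) = 3623.4 / 216.00 ≈ 16.8 mL/min
CrCl ≈ 17 mL/min.
ombifloxacin: 10–54 mL/min → 55% of 500 mg = 275 mg.
hespagliptin: 15–29 mL/min → 15% of 1000 mg = 150 mg.
Total = 275 + 150 = 425 mg.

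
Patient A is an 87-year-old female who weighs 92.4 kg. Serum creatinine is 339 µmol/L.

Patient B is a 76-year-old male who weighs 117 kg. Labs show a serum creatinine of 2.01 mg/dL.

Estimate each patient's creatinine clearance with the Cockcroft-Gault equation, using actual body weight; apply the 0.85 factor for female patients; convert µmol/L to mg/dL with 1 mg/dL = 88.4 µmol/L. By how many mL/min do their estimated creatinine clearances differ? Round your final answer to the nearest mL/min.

Patient A: SCr = 339 / 88.4 = 3.835 mg/dL
Patient A: CrCl = (140 − 87) × 92.4 / (72 × 3.835) × 0.85 = 4897.2 / 276.12 × 0.85 ≈ 15.1 mL/min
Patient B: CrCl = (140 − 76) × 117 / (72 × 2.01) = 7488.0 / 144.72 ≈ 51.7 mL/min
|15.1 − 51.7| = 36.6 mL/min

37 mL/min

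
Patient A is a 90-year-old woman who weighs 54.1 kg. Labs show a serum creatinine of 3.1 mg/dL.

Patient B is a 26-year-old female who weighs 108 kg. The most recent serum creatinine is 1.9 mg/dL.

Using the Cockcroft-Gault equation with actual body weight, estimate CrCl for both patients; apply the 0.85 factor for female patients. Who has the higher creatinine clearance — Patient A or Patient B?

Patient B

Patient A: CrCl = (140 − 90) × 54.1 / (72 × 3.1) × 0.85 = 2705.0 / 223.20 × 0.85 ≈ 10.3 mL/min
Patient B: CrCl = (140 − 26) × 108 / (72 × 1.9) × 0.85 = 12312.0 / 136.80 × 0.85 ≈ 76.5 mL/min
10.3 vs 76.5 mL/min → Patient B is higher.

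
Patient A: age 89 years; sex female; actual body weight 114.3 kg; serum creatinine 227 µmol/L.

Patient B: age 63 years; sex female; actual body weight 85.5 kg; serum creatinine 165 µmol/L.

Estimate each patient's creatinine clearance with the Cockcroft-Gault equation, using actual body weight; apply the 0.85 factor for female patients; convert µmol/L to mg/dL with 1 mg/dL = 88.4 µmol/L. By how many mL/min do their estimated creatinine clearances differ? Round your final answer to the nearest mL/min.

15 mL/min

Patient A: SCr = 227 / 88.4 = 2.568 mg/dL
Patient A: CrCl = (140 − 89) × 114.3 / (72 × 2.568) × 0.85 = 5829.3 / 184.90 × 0.85 ≈ 26.8 mL/min
Patient B: SCr = 165 / 88.4 = 1.867 mg/dL
Patient B: CrCl = (140 − 63) × 85.5 / (72 × 1.867) × 0.85 = 6583.5 / 134.42 × 0.85 ≈ 41.6 mL/min
|26.8 − 41.6| = 14.8 mL/min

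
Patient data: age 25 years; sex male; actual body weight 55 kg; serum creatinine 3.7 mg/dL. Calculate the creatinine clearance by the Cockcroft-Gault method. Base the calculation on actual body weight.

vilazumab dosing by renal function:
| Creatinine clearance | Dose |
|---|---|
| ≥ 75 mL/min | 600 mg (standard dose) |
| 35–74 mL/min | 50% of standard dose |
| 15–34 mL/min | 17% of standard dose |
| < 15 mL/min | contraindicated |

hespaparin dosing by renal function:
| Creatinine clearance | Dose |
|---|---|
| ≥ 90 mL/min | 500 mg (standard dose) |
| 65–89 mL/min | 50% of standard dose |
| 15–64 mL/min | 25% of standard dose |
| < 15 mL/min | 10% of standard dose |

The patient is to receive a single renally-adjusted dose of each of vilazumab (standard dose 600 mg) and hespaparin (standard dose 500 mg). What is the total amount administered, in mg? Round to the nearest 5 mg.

225 mg

CrCl = (140 − 25) × 55 / (72 × 3.7) = 6325.0 / 266.40 ≈ 23.7 mL/min
CrCl ≈ 24 mL/min.
vilazumab: 15–34 mL/min → 17% of 600 mg = 102 mg.
hespaparin: 15–64 mL/min → 25% of 500 mg = 125 mg.
Total = 102 + 125 = 227 mg.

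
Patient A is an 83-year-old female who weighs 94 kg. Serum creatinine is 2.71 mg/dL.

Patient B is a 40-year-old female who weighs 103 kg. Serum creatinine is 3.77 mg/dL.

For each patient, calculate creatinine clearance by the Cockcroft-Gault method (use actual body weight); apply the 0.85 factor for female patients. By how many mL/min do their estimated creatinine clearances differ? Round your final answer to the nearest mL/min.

9 mL/min

Patient A: CrCl = (140 − 83) × 94 / (72 × 2.71) × 0.85 = 5358.0 / 195.12 × 0.85 ≈ 23.3 mL/min
Patient B: CrCl = (140 − 40) × 103 / (72 × 3.77) × 0.85 = 10300.0 / 271.44 × 0.85 ≈ 32.3 mL/min
|23.3 − 32.3| = 9.0 mL/min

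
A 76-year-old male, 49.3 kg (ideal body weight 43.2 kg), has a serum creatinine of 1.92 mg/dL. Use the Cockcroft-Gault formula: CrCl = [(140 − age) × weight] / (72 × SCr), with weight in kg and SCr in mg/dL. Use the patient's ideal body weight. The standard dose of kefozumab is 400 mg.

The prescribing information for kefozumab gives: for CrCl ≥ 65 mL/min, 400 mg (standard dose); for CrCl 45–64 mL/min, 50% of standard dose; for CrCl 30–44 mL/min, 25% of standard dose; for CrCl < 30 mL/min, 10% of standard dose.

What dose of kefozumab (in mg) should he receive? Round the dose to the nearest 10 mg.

CrCl = (140 − 76) × 43.2 / (72 × 1.92) = 2764.8 / 138.24 ≈ 20.0 mL/min
CrCl ≈ 20 mL/min → bracket < 30 mL/min.
10% of 400 mg = 40 mg

40 mg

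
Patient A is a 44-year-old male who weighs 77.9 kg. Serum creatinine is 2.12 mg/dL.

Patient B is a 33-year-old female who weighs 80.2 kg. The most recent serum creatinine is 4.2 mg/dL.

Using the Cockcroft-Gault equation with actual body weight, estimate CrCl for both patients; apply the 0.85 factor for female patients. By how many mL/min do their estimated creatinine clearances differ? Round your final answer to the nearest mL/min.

25 mL/min

Patient A: CrCl = (140 − 44) × 77.9 / (72 × 2.12) = 7478.4 / 152.64 ≈ 49.0 mL/min
Patient B: CrCl = (140 − 33) × 80.2 / (72 × 4.2) × 0.85 = 8581.4 / 302.40 × 0.85 ≈ 24.1 mL/min
|49.0 − 24.1| = 24.9 mL/min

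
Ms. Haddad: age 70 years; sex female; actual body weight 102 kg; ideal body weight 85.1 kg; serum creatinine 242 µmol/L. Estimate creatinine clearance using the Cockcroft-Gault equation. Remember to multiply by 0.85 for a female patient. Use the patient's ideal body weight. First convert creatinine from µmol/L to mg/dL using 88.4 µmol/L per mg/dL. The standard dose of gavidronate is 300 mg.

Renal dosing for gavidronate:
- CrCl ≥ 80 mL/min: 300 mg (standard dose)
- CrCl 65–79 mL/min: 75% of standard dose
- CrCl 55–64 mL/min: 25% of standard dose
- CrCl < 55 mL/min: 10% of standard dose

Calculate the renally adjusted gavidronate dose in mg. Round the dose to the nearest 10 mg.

SCr = 242 / 88.4 = 2.738 mg/dL
CrCl = (140 − 70) × 85.1 / (72 × 2.738) × 0.85 = 5957.0 / 197.14 × 0.85 ≈ 25.7 mL/min
CrCl ≈ 26 mL/min → bracket < 55 mL/min.
10% of 300 mg = 30 mg

30 mg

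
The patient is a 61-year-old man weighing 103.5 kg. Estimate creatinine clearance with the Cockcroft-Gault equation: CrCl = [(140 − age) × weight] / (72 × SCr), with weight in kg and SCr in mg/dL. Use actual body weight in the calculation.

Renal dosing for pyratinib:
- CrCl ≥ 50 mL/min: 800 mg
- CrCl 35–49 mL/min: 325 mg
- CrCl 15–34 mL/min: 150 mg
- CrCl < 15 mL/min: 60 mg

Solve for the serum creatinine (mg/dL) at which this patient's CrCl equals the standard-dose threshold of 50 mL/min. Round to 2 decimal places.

2.27 mg/dL

Standard dose requires CrCl ≥ 50 mL/min.
Set (140 − 61) × 103.5 / (72 × SCr) = 50
SCr = (140 − 61) × 103.5 / (72 × 50) = 2.271 mg/dL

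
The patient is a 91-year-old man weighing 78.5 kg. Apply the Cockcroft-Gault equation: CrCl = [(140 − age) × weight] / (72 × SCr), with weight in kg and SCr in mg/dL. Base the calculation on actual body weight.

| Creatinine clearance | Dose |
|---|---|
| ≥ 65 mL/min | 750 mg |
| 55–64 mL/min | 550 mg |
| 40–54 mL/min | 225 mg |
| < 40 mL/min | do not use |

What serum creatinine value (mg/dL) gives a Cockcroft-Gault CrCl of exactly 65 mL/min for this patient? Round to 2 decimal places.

0.82 mg/dL

Standard dose requires CrCl ≥ 65 mL/min.
Set (140 − 91) × 78.5 / (72 × SCr) = 65
SCr = (140 − 91) × 78.5 / (72 × 65) = 0.822 mg/dL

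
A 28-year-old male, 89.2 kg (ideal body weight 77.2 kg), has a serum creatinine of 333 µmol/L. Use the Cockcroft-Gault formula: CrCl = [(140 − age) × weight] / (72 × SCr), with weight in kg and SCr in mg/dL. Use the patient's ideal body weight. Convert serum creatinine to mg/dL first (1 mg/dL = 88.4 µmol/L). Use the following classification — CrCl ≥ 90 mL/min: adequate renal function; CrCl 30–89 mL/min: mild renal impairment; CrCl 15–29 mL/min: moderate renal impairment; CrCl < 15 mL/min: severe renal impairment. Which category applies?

mild renal impairment

SCr = 333 / 88.4 = 3.767 mg/dL
CrCl = (140 − 28) × 77.2 / (72 × 3.767) = 8646.4 / 271.22 ≈ 31.9 mL/min
32 mL/min falls in the 'mild renal impairment' range.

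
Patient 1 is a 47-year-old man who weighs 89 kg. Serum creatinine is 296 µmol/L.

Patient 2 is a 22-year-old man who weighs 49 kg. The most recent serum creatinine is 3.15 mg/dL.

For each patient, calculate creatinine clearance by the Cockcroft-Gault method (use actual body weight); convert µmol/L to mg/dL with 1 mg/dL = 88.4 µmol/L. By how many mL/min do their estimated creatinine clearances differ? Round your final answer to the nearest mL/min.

9 mL/min

Patient 1: SCr = 296 / 88.4 = 3.348 mg/dL
Patient 1: CrCl = (140 − 47) × 89 / (72 × 3.348) = 8277.0 / 241.06 ≈ 34.3 mL/min
Patient 2: CrCl = (140 − 22) × 49 / (72 × 3.15) = 5782.0 / 226.80 ≈ 25.5 mL/min
|34.3 − 25.5| = 8.8 mL/min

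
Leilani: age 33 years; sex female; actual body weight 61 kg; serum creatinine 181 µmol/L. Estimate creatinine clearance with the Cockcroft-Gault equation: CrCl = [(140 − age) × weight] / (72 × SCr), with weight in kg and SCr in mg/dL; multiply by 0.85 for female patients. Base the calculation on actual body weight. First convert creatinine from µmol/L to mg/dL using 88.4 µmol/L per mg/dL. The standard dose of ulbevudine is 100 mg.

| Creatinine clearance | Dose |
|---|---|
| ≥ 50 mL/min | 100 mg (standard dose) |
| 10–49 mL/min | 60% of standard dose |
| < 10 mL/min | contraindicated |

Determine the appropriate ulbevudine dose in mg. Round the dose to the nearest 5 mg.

60 mg

SCr = 181 / 88.4 = 2.048 mg/dL
CrCl = (140 − 33) × 61 / (72 × 2.048) × 0.85 = 6527.0 / 147.46 × 0.85 ≈ 37.6 mL/min
CrCl ≈ 38 mL/min → bracket 10–49 mL/min.
60% of 100 mg = 60 mg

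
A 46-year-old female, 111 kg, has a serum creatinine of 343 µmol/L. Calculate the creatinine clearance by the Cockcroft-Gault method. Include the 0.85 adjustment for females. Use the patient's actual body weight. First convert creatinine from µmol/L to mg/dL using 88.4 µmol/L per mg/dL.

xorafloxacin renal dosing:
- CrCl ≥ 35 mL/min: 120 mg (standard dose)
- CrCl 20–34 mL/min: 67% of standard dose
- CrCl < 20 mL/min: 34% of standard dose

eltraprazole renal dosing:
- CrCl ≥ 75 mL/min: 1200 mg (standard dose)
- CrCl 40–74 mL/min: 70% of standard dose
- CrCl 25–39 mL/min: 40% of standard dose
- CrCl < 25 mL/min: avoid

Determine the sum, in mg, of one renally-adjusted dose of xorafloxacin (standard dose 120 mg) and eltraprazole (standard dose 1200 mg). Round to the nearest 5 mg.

560 mg

SCr = 343 / 88.4 = 3.88 mg/dL
CrCl = (140 − 46) × 111 / (72 × 3.88) × 0.85 = 10434.0 / 279.36 × 0.85 ≈ 31.7 mL/min
CrCl ≈ 32 mL/min.
xorafloxacin: 20–34 mL/min → 67% of 120 mg = 80.4 mg.
eltraprazole: 25–39 mL/min → 40% of 1200 mg = 480 mg.
Total = 80.4 + 480 = 560.4 mg.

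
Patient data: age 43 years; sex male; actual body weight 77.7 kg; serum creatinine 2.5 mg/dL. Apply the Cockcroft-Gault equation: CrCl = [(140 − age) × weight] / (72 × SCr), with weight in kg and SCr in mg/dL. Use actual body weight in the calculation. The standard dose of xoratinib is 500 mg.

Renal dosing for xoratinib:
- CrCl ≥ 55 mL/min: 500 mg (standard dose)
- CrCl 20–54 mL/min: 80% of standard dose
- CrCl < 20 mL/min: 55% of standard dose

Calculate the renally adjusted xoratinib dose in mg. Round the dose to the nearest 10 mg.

CrCl = (140 − 43) × 77.7 / (72 × 2.5) = 7536.9 / 180.00 ≈ 41.9 mL/min
CrCl ≈ 42 mL/min → bracket 20–54 mL/min.
80% of 500 mg = 400 mg

400 mg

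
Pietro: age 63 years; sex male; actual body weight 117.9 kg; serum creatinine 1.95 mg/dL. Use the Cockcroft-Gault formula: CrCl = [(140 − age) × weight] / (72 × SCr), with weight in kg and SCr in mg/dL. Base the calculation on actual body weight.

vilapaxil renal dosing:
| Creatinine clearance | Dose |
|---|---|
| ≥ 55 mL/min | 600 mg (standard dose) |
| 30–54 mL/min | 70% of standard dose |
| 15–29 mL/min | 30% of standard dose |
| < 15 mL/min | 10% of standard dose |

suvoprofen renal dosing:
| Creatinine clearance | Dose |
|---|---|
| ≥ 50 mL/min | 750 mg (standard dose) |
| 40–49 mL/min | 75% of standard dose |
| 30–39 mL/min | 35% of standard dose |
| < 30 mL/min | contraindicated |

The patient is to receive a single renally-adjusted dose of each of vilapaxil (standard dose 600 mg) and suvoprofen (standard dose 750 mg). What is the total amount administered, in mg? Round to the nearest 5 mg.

1350 mg

CrCl = (140 − 63) × 117.9 / (72 × 1.95) = 9078.3 / 140.40 ≈ 64.7 mL/min
CrCl ≈ 65 mL/min.
vilapaxil: ≥ 55 mL/min → 100% of 600 mg = 600 mg.
suvoprofen: ≥ 50 mL/min → 100% of 750 mg = 750 mg.
Total = 600 + 750 = 1350 mg.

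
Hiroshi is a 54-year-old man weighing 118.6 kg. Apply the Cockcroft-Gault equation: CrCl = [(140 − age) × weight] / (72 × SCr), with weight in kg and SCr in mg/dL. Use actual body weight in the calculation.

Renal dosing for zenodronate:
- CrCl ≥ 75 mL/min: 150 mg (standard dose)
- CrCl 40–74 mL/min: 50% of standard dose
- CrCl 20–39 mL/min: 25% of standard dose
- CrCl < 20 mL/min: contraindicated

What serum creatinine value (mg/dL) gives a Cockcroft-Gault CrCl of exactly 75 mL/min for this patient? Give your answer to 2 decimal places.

Standard dose requires CrCl ≥ 75 mL/min.
Set (140 − 54) × 118.6 / (72 × SCr) = 75
SCr = (140 − 54) × 118.6 / (72 × 75) = 1.889 mg/dL

1.89 mg/dL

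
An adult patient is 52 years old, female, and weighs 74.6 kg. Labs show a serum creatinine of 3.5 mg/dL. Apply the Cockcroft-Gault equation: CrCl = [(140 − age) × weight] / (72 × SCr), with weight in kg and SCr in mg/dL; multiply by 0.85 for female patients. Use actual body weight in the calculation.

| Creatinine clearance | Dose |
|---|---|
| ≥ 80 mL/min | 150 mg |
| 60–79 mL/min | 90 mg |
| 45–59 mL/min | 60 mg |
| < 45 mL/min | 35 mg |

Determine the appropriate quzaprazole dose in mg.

35 mg

CrCl = (140 − 52) × 74.6 / (72 × 3.5) × 0.85 = 6564.8 / 252.00 × 0.85 ≈ 22.1 mL/min
CrCl ≈ 22 mL/min → bracket < 45 mL/min.
Dose for this bracket: 35 mg.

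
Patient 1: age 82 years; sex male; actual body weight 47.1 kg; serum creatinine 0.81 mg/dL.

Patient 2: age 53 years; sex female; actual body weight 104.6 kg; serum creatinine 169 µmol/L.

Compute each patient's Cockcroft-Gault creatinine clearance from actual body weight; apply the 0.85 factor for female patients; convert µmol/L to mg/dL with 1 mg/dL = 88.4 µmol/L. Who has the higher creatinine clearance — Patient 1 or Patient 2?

Patient 1: CrCl = (140 − 82) × 47.1 / (72 × 0.81) = 2731.8 / 58.32 ≈ 46.8 mL/min
Patient 2: SCr = 169 / 88.4 = 1.912 mg/dL
Patient 2: CrCl = (140 − 53) × 104.6 / (72 × 1.912) × 0.85 = 9100.2 / 137.66 × 0.85 ≈ 56.2 mL/min
46.8 vs 56.2 mL/min → Patient 2 is higher.

Patient 2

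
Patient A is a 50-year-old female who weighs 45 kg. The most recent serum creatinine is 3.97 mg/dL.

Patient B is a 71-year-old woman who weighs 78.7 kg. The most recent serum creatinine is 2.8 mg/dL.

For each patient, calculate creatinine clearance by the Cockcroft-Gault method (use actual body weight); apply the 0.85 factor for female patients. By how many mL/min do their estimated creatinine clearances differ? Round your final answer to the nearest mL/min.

Patient A: CrCl = (140 − 50) × 45 / (72 × 3.97) × 0.85 = 4050.0 / 285.84 × 0.85 ≈ 12.0 mL/min
Patient B: CrCl = (140 − 71) × 78.7 / (72 × 2.8) × 0.85 = 5430.3 / 201.60 × 0.85 ≈ 22.9 mL/min
|12.0 − 22.9| = 10.9 mL/min

11 mL/min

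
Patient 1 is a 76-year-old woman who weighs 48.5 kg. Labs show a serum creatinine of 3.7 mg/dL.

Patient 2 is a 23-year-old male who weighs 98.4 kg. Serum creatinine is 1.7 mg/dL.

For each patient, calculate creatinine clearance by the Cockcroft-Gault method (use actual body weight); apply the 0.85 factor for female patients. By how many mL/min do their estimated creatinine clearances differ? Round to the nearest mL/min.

Patient 1: CrCl = (140 − 76) × 48.5 / (72 × 3.7) × 0.85 = 3104.0 / 266.40 × 0.85 ≈ 9.9 mL/min
Patient 2: CrCl = (140 − 23) × 98.4 / (72 × 1.7) = 11512.8 / 122.40 ≈ 94.1 mL/min
|9.9 − 94.1| = 84.2 mL/min

84 mL/min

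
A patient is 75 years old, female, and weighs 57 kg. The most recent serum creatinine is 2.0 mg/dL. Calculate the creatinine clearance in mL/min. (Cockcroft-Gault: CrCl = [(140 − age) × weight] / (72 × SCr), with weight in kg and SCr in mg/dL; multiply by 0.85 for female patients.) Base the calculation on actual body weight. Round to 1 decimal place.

21.9 mL/min

CrCl = (140 − 75) × 57 / (72 × 2) × 0.85 = 3705.0 / 144.00 × 0.85 ≈ 21.9 mL/min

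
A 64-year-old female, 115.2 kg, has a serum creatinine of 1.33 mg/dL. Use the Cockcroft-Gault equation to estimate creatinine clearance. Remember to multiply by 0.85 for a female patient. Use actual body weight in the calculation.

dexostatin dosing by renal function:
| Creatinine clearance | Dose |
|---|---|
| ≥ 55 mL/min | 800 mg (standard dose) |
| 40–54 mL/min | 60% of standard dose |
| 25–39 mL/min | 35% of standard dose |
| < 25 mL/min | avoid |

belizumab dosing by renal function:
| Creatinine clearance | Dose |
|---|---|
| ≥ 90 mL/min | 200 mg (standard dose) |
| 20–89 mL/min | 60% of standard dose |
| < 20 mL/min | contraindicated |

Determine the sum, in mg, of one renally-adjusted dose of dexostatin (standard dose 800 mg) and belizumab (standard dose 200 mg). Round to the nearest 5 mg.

920 mg

CrCl = (140 − 64) × 115.2 / (72 × 1.33) × 0.85 = 8755.2 / 95.76 × 0.85 ≈ 77.7 mL/min
CrCl ≈ 78 mL/min.
dexostatin: ≥ 55 mL/min → 100% of 800 mg = 800 mg.
belizumab: 20–89 mL/min → 60% of 200 mg = 120 mg.
Total = 800 + 120 = 920 mg.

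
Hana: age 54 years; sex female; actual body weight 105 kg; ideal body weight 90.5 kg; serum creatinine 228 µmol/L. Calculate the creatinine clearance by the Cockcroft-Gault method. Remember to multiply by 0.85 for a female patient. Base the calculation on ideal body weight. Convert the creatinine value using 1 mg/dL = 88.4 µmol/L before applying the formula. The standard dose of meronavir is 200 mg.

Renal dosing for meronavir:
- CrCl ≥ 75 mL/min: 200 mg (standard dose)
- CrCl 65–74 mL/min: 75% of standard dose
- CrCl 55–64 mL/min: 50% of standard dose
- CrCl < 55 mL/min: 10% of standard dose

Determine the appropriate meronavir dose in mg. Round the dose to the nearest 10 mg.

20 mg

SCr = 228 / 88.4 = 2.579 mg/dL
CrCl = (140 − 54) × 90.5 / (72 × 2.579) × 0.85 = 7783.0 / 185.69 × 0.85 ≈ 35.6 mL/min
CrCl ≈ 36 mL/min → bracket < 55 mL/min.
10% of 200 mg = 20 mg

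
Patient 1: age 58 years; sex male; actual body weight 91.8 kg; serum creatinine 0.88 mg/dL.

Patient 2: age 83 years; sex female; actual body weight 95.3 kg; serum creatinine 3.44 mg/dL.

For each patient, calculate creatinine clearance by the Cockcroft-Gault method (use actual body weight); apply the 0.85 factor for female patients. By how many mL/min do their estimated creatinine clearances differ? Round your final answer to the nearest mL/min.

100 mL/min

Patient 1: CrCl = (140 − 58) × 91.8 / (72 × 0.88) = 7527.6 / 63.36 ≈ 118.8 mL/min
Patient 2: CrCl = (140 − 83) × 95.3 / (72 × 3.44) × 0.85 = 5432.1 / 247.68 × 0.85 ≈ 18.6 mL/min
|118.8 − 18.6| = 100.2 mL/min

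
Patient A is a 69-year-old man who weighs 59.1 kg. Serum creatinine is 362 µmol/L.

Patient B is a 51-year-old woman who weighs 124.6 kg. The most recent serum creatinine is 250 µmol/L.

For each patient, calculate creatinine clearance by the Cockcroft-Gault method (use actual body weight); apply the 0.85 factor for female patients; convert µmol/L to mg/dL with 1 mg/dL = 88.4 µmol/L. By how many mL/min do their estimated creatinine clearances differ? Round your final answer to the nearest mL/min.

32 mL/min

Patient A: SCr = 362 / 88.4 = 4.095 mg/dL
Patient A: CrCl = (140 − 69) × 59.1 / (72 × 4.095) = 4196.1 / 294.84 ≈ 14.2 mL/min
Patient B: SCr = 250 / 88.4 = 2.828 mg/dL
Patient B: CrCl = (140 − 51) × 124.6 / (72 × 2.828) × 0.85 = 11089.4 / 203.62 × 0.85 ≈ 46.3 mL/min
|14.2 − 46.3| = 32.1 mL/min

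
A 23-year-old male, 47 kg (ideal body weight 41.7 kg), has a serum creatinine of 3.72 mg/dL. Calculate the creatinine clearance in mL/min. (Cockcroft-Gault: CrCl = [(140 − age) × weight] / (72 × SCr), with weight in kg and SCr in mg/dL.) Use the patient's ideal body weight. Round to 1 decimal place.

CrCl = (140 − 23) × 41.7 / (72 × 3.72) = 4878.9 / 267.84 ≈ 18.2 mL/min

18.2 mL/min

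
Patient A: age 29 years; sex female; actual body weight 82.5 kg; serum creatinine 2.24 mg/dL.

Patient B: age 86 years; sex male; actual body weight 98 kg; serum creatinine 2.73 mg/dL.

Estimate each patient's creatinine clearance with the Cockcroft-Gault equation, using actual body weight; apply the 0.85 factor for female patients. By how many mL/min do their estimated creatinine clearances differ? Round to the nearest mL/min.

21 mL/min

Patient A: CrCl = (140 − 29) × 82.5 / (72 × 2.24) × 0.85 = 9157.5 / 161.28 × 0.85 ≈ 48.3 mL/min
Patient B: CrCl = (140 − 86) × 98 / (72 × 2.73) = 5292.0 / 196.56 ≈ 26.9 mL/min
|48.3 − 26.9| = 21.4 mL/min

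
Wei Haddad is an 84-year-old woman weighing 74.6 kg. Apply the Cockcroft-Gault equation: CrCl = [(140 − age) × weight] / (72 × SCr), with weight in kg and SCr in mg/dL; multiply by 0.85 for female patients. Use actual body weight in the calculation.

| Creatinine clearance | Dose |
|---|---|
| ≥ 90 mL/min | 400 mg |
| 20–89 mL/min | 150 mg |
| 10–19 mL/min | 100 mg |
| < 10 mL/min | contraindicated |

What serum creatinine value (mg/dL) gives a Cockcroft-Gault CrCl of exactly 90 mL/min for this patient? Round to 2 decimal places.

Standard dose requires CrCl ≥ 90 mL/min.
Set (140 − 84) × 74.6 × 0.85 / (72 × SCr) = 90
SCr = (140 − 84) × 74.6 × 0.85 / (72 × 90) = 0.548 mg/dL

0.55 mg/dL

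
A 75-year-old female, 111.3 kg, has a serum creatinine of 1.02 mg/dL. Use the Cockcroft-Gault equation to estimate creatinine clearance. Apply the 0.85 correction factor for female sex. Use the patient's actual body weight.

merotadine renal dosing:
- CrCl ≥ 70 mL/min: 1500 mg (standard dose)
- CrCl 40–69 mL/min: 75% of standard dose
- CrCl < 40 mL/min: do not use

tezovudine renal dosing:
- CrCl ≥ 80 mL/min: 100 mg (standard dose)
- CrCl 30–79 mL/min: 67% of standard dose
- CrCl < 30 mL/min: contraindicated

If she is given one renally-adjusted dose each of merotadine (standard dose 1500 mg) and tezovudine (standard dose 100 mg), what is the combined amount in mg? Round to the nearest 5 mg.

1600 mg

CrCl = (140 − 75) × 111.3 / (72 × 1.02) × 0.85 = 7234.5 / 73.44 × 0.85 ≈ 83.7 mL/min
CrCl ≈ 84 mL/min.
merotadine: ≥ 70 mL/min → 100% of 1500 mg = 1500 mg.
tezovudine: ≥ 80 mL/min → 100% of 100 mg = 100 mg.
Total = 1500 + 100 = 1600 mg.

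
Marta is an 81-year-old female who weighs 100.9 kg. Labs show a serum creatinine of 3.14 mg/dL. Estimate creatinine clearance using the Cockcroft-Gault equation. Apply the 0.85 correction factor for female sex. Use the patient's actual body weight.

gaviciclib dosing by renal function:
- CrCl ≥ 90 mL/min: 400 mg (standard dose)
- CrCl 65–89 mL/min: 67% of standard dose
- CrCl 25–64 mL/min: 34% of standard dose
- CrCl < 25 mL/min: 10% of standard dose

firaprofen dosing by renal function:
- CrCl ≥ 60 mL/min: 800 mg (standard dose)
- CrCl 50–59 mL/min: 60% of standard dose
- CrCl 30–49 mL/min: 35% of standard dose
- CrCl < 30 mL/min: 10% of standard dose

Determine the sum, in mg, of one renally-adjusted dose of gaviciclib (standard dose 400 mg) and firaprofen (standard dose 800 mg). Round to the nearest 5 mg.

120 mg

CrCl = (140 − 81) × 100.9 / (72 × 3.14) × 0.85 = 5953.1 / 226.08 × 0.85 ≈ 22.4 mL/min
CrCl ≈ 22 mL/min.
gaviciclib: < 25 mL/min → 10% of 400 mg = 40 mg.
firaprofen: < 30 mL/min → 10% of 800 mg = 80 mg.
Total = 40 + 80 = 120 mg.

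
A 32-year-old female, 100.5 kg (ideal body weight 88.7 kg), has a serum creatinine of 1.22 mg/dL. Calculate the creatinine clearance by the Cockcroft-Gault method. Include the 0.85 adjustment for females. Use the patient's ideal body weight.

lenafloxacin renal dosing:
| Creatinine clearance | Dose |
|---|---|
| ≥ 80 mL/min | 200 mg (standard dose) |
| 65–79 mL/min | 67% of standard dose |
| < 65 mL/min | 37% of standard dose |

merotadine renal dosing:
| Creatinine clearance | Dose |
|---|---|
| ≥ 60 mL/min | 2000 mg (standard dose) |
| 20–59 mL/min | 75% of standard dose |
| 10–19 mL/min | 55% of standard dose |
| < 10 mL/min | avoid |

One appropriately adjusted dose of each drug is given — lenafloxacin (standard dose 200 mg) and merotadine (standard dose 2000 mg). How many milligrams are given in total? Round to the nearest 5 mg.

CrCl = (140 − 32) × 88.7 / (72 × 1.22) × 0.85 = 9579.6 / 87.84 × 0.85 ≈ 92.7 mL/min
CrCl ≈ 93 mL/min.
lenafloxacin: ≥ 80 mL/min → 100% of 200 mg = 200 mg.
merotadine: ≥ 60 mL/min → 100% of 2000 mg = 2000 mg.
Total = 200 + 2000 = 2200 mg.

2200 mg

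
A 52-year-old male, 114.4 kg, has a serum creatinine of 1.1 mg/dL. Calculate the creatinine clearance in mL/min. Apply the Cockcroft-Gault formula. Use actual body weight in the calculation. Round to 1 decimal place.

CrCl = (140 − 52) × 114.4 / (72 × 1.1) = 10067.2 / 79.20 ≈ 127.1 mL/min

127.1 mL/min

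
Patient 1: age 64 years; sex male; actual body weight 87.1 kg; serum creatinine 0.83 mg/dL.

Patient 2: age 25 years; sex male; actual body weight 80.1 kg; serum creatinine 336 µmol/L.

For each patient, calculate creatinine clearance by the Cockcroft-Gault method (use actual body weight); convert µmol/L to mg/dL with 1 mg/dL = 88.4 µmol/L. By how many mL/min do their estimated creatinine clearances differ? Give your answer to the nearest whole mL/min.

77 mL/min

Patient 1: CrCl = (140 − 64) × 87.1 / (72 × 0.83) = 6619.6 / 59.76 ≈ 110.8 mL/min
Patient 2: SCr = 336 / 88.4 = 3.801 mg/dL
Patient 2: CrCl = (140 − 25) × 80.1 / (72 × 3.801) = 9211.5 / 273.67 ≈ 33.7 mL/min
|110.8 − 33.7| = 77.1 mL/min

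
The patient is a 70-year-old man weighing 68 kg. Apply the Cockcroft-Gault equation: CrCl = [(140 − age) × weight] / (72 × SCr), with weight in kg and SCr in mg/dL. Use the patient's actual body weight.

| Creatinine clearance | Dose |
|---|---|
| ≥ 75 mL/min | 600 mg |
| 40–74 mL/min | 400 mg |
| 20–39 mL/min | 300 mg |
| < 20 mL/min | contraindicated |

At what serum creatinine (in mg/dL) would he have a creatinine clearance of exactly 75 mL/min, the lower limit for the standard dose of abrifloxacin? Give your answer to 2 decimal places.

0.88 mg/dL

Standard dose requires CrCl ≥ 75 mL/min.
Set (140 − 70) × 68 / (72 × SCr) = 75
SCr = (140 − 70) × 68 / (72 × 75) = 0.881 mg/dL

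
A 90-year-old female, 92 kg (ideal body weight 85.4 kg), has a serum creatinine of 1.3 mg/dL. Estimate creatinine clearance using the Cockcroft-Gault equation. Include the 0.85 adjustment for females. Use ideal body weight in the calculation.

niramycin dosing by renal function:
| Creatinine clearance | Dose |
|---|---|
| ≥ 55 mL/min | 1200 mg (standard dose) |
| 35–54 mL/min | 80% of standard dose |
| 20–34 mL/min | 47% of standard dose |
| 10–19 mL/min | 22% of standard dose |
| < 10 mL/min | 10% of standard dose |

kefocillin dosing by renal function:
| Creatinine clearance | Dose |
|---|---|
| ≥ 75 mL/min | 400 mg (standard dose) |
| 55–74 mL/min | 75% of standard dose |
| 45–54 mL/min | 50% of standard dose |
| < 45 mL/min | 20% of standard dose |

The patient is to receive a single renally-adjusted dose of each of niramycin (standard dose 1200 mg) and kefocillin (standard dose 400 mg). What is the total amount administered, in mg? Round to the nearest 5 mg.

CrCl = (140 − 90) × 85.4 / (72 × 1.3) × 0.85 = 4270.0 / 93.60 × 0.85 ≈ 38.8 mL/min
CrCl ≈ 39 mL/min.
niramycin: 35–54 mL/min → 80% of 1200 mg = 960 mg.
kefocillin: < 45 mL/min → 20% of 400 mg = 80 mg.
Total = 960 + 80 = 1040 mg.

1040 mg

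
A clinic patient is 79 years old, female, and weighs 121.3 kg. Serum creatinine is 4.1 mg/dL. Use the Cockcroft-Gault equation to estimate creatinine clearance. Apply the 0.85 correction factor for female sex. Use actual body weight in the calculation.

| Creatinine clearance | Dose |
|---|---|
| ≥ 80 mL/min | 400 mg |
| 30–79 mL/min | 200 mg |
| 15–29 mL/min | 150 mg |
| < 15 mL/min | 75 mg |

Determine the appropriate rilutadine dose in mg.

CrCl = (140 − 79) × 121.3 / (72 × 4.1) × 0.85 = 7399.3 / 295.20 × 0.85 ≈ 21.3 mL/min
CrCl ≈ 21 mL/min → bracket 15–29 mL/min.
Dose for this bracket: 150 mg.

150 mg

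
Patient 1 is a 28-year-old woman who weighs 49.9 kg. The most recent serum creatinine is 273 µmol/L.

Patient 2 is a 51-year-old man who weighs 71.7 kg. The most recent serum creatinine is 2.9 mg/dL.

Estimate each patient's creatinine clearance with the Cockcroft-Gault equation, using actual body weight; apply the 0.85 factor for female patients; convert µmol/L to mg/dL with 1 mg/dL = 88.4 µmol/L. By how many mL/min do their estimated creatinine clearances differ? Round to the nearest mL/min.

9 mL/min

Patient 1: SCr = 273 / 88.4 = 3.088 mg/dL
Patient 1: CrCl = (140 − 28) × 49.9 / (72 × 3.088) × 0.85 = 5588.8 / 222.34 × 0.85 ≈ 21.4 mL/min
Patient 2: CrCl = (140 − 51) × 71.7 / (72 × 2.9) = 6381.3 / 208.80 ≈ 30.6 mL/min
|21.4 − 30.6| = 9.2 mL/min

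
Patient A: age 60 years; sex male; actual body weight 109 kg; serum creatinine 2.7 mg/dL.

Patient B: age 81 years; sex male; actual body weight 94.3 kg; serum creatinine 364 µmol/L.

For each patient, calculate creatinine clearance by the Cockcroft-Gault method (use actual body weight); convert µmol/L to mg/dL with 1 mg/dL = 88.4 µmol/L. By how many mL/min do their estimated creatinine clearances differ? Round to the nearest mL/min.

26 mL/min

Patient A: CrCl = (140 − 60) × 109 / (72 × 2.7) = 8720.0 / 194.40 ≈ 44.9 mL/min
Patient B: SCr = 364 / 88.4 = 4.118 mg/dL
Patient B: CrCl = (140 − 81) × 94.3 / (72 × 4.118) = 5563.7 / 296.50 ≈ 18.8 mL/min
|44.9 − 18.8| = 26.1 mL/min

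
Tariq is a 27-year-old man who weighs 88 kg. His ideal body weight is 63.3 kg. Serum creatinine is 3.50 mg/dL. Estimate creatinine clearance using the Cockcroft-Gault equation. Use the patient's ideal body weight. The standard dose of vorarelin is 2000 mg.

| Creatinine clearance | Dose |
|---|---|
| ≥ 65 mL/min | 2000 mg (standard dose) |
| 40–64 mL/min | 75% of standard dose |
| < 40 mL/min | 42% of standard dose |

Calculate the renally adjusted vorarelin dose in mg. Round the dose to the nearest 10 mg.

CrCl = (140 − 27) × 63.3 / (72 × 3.5) = 7152.9 / 252.00 ≈ 28.4 mL/min
CrCl ≈ 28 mL/min → bracket < 40 mL/min.
42% of 2000 mg = 840 mg

840 mg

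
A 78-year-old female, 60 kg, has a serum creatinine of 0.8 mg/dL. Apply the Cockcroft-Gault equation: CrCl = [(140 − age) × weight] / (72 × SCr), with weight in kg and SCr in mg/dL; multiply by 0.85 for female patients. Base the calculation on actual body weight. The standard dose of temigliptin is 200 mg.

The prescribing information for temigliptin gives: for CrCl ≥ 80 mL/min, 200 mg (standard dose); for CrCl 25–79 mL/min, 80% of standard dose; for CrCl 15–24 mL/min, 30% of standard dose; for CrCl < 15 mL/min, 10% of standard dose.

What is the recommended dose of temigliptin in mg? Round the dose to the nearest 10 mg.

160 mg

CrCl = (140 − 78) × 60 / (72 × 0.8) × 0.85 = 3720.0 / 57.60 × 0.85 ≈ 54.9 mL/min
CrCl ≈ 55 mL/min → bracket 25–79 mL/min.
80% of 200 mg = 160 mg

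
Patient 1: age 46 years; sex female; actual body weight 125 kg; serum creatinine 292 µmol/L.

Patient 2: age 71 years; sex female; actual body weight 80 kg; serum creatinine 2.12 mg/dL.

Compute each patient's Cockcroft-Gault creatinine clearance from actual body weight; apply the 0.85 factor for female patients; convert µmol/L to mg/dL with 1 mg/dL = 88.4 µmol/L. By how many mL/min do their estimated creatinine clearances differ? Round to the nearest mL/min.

Patient 1: SCr = 292 / 88.4 = 3.303 mg/dL
Patient 1: CrCl = (140 − 46) × 125 / (72 × 3.303) × 0.85 = 11750.0 / 237.82 × 0.85 ≈ 42.0 mL/min
Patient 2: CrCl = (140 − 71) × 80 / (72 × 2.12) × 0.85 = 5520.0 / 152.64 × 0.85 ≈ 30.7 mL/min
|42.0 − 30.7| = 11.3 mL/min

11 mL/min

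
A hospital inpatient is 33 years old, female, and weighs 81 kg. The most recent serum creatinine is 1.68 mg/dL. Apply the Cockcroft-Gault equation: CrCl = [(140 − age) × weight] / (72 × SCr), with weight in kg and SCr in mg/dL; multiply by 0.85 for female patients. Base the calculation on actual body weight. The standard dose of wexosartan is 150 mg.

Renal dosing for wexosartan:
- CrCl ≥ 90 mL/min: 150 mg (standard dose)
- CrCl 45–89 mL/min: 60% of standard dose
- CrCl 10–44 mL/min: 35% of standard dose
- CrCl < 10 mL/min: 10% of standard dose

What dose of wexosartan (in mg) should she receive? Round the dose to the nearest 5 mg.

CrCl = (140 − 33) × 81 / (72 × 1.68) × 0.85 = 8667.0 / 120.96 × 0.85 ≈ 60.9 mL/min
CrCl ≈ 61 mL/min → bracket 45–89 mL/min.
60% of 150 mg = 90 mg

90 mg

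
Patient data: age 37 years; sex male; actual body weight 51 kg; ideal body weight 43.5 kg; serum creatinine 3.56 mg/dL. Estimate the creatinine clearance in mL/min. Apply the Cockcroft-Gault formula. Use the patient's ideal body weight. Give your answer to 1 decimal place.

CrCl = (140 − 37) × 43.5 / (72 × 3.56) = 4480.5 / 256.32 ≈ 17.5 mL/min

17.5 mL/min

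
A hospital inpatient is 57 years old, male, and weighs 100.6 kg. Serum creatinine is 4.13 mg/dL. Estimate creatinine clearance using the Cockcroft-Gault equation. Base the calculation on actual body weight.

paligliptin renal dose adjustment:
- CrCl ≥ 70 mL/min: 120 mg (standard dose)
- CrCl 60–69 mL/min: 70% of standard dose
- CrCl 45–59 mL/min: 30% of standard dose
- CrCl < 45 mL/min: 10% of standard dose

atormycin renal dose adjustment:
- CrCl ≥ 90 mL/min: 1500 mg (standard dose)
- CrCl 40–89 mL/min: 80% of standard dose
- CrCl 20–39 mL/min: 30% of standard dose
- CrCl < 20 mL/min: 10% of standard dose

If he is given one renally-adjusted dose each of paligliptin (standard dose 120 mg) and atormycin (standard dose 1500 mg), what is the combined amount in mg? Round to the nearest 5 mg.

460 mg

CrCl = (140 − 57) × 100.6 / (72 × 4.13) = 8349.8 / 297.36 ≈ 28.1 mL/min
CrCl ≈ 28 mL/min.
paligliptin: < 45 mL/min → 10% of 120 mg = 12 mg.
atormycin: 20–39 mL/min → 30% of 1500 mg = 450 mg.
Total = 12 + 450 = 462 mg.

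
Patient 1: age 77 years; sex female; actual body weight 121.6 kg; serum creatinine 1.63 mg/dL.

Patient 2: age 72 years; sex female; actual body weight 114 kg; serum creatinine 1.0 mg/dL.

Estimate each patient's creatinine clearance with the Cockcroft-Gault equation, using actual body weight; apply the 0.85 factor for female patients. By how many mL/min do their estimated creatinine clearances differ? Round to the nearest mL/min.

Patient 1: CrCl = (140 − 77) × 121.6 / (72 × 1.63) × 0.85 = 7660.8 / 117.36 × 0.85 ≈ 55.5 mL/min
Patient 2: CrCl = (140 − 72) × 114 / (72 × 1) × 0.85 = 7752.0 / 72.00 × 0.85 ≈ 91.5 mL/min
|55.5 − 91.5| = 36.0 mL/min

36 mL/min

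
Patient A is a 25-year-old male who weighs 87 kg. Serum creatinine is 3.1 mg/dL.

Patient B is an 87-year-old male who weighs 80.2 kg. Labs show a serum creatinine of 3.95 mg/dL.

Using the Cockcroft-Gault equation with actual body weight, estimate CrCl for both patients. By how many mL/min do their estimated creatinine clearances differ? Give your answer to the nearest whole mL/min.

30 mL/min

Patient A: CrCl = (140 − 25) × 87 / (72 × 3.1) = 10005.0 / 223.20 ≈ 44.8 mL/min
Patient B: CrCl = (140 − 87) × 80.2 / (72 × 3.95) = 4250.6 / 284.40 ≈ 14.9 mL/min
|44.8 − 14.9| = 29.9 mL/min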